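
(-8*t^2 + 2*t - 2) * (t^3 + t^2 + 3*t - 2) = -8*t^5 - 6*t^4 - 24*t^3 + 20*t^2 - 10*t + 4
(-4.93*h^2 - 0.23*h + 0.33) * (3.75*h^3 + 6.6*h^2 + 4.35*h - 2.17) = -18.4875*h^5 - 33.4005*h^4 - 21.726*h^3 + 11.8756*h^2 + 1.9346*h - 0.7161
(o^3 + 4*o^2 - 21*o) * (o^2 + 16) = o^5 + 4*o^4 - 5*o^3 + 64*o^2 - 336*o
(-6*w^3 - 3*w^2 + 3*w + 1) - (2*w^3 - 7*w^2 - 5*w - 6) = -8*w^3 + 4*w^2 + 8*w + 7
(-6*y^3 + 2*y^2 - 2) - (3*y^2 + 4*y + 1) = -6*y^3 - y^2 - 4*y - 3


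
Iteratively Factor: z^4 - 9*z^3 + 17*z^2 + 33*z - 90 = (z - 5)*(z^3 - 4*z^2 - 3*z + 18) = (z - 5)*(z + 2)*(z^2 - 6*z + 9) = (z - 5)*(z - 3)*(z + 2)*(z - 3)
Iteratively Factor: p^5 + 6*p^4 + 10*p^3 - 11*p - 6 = (p - 1)*(p^4 + 7*p^3 + 17*p^2 + 17*p + 6) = (p - 1)*(p + 2)*(p^3 + 5*p^2 + 7*p + 3) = (p - 1)*(p + 1)*(p + 2)*(p^2 + 4*p + 3) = (p - 1)*(p + 1)^2*(p + 2)*(p + 3)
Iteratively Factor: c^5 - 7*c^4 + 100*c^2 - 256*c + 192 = (c - 2)*(c^4 - 5*c^3 - 10*c^2 + 80*c - 96) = (c - 4)*(c - 2)*(c^3 - c^2 - 14*c + 24) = (c - 4)*(c - 2)^2*(c^2 + c - 12) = (c - 4)*(c - 3)*(c - 2)^2*(c + 4)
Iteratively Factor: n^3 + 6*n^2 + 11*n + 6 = (n + 1)*(n^2 + 5*n + 6) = (n + 1)*(n + 2)*(n + 3)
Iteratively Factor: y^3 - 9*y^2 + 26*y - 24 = (y - 2)*(y^2 - 7*y + 12) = (y - 3)*(y - 2)*(y - 4)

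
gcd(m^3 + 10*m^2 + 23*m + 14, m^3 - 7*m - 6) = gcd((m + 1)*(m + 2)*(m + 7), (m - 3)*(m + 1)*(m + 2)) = m^2 + 3*m + 2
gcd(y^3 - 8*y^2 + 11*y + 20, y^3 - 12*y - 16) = y - 4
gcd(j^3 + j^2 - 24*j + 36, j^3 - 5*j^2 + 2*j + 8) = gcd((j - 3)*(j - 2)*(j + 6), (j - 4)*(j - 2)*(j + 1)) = j - 2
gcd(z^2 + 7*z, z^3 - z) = z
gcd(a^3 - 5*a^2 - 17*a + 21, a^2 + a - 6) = a + 3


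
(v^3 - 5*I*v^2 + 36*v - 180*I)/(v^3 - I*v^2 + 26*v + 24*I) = (v^2 + I*v + 30)/(v^2 + 5*I*v - 4)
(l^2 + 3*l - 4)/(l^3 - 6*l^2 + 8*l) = (l^2 + 3*l - 4)/(l*(l^2 - 6*l + 8))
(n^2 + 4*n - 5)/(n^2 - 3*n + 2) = (n + 5)/(n - 2)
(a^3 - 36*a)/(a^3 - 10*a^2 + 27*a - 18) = a*(a + 6)/(a^2 - 4*a + 3)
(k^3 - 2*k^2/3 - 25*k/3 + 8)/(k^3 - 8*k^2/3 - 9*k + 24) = (k - 1)/(k - 3)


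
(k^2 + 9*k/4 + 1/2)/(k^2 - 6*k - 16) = (k + 1/4)/(k - 8)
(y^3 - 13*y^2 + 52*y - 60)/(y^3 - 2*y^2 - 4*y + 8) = (y^2 - 11*y + 30)/(y^2 - 4)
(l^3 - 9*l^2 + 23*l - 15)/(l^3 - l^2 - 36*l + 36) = (l^2 - 8*l + 15)/(l^2 - 36)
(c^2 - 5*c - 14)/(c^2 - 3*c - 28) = (c + 2)/(c + 4)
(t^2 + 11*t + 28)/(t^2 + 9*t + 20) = (t + 7)/(t + 5)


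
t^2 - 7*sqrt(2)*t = t*(t - 7*sqrt(2))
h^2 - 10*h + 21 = (h - 7)*(h - 3)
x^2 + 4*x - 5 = (x - 1)*(x + 5)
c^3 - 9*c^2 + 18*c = c*(c - 6)*(c - 3)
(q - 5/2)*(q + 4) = q^2 + 3*q/2 - 10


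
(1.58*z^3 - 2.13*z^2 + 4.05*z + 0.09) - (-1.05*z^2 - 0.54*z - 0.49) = 1.58*z^3 - 1.08*z^2 + 4.59*z + 0.58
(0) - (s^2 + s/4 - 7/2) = -s^2 - s/4 + 7/2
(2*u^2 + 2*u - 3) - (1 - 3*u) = 2*u^2 + 5*u - 4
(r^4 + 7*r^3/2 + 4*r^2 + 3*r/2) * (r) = r^5 + 7*r^4/2 + 4*r^3 + 3*r^2/2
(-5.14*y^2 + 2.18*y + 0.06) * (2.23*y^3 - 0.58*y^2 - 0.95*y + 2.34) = -11.4622*y^5 + 7.8426*y^4 + 3.7524*y^3 - 14.1334*y^2 + 5.0442*y + 0.1404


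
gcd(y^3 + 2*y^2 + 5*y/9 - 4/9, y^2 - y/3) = y - 1/3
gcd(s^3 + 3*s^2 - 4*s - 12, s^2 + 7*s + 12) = s + 3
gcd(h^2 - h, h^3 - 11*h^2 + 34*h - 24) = h - 1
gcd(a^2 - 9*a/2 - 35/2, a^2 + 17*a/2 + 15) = a + 5/2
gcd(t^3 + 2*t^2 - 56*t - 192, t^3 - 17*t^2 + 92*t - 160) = t - 8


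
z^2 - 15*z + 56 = (z - 8)*(z - 7)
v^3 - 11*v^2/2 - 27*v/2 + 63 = (v - 6)*(v - 3)*(v + 7/2)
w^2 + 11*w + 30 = (w + 5)*(w + 6)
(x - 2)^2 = x^2 - 4*x + 4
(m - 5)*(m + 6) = m^2 + m - 30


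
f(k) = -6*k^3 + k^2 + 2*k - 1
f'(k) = -18*k^2 + 2*k + 2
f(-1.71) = 28.51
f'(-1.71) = -54.05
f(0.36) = -0.43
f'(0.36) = 0.39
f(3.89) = -331.27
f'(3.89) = -262.60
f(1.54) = -17.46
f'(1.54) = -37.61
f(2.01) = -41.66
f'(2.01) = -66.70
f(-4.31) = 489.33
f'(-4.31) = -340.99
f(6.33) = -1470.09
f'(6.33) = -706.58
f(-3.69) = 306.70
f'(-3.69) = -250.47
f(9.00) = -4276.00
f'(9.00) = -1438.00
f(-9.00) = 4436.00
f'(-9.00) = -1474.00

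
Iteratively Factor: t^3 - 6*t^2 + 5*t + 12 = (t - 3)*(t^2 - 3*t - 4) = (t - 4)*(t - 3)*(t + 1)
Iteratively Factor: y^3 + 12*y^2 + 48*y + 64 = (y + 4)*(y^2 + 8*y + 16) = (y + 4)^2*(y + 4)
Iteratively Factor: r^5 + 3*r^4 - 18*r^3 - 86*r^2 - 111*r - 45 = (r + 3)*(r^4 - 18*r^2 - 32*r - 15) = (r + 3)^2*(r^3 - 3*r^2 - 9*r - 5) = (r - 5)*(r + 3)^2*(r^2 + 2*r + 1) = (r - 5)*(r + 1)*(r + 3)^2*(r + 1)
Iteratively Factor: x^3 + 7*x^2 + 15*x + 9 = (x + 3)*(x^2 + 4*x + 3) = (x + 1)*(x + 3)*(x + 3)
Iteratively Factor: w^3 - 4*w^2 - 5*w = (w)*(w^2 - 4*w - 5) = w*(w + 1)*(w - 5)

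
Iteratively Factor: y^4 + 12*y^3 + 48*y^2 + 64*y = (y)*(y^3 + 12*y^2 + 48*y + 64) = y*(y + 4)*(y^2 + 8*y + 16) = y*(y + 4)^2*(y + 4)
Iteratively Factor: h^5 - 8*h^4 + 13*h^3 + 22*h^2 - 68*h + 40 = (h - 5)*(h^4 - 3*h^3 - 2*h^2 + 12*h - 8) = (h - 5)*(h + 2)*(h^3 - 5*h^2 + 8*h - 4) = (h - 5)*(h - 2)*(h + 2)*(h^2 - 3*h + 2) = (h - 5)*(h - 2)^2*(h + 2)*(h - 1)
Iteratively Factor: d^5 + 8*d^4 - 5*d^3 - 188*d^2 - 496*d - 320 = (d + 1)*(d^4 + 7*d^3 - 12*d^2 - 176*d - 320) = (d + 1)*(d + 4)*(d^3 + 3*d^2 - 24*d - 80) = (d + 1)*(d + 4)^2*(d^2 - d - 20) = (d - 5)*(d + 1)*(d + 4)^2*(d + 4)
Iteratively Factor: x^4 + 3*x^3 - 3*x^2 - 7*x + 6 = (x - 1)*(x^3 + 4*x^2 + x - 6) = (x - 1)^2*(x^2 + 5*x + 6) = (x - 1)^2*(x + 3)*(x + 2)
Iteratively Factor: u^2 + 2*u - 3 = (u + 3)*(u - 1)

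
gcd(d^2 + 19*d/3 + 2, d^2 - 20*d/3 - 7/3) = d + 1/3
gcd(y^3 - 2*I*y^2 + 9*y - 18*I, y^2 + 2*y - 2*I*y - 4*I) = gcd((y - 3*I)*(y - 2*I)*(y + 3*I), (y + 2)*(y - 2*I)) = y - 2*I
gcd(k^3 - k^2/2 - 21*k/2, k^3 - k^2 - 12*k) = k^2 + 3*k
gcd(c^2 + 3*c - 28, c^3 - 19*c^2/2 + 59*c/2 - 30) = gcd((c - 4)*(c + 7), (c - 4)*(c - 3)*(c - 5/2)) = c - 4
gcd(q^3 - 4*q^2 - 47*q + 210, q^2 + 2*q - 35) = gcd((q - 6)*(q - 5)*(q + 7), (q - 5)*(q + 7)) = q^2 + 2*q - 35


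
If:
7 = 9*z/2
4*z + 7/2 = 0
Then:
No Solution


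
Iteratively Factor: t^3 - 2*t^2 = (t)*(t^2 - 2*t) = t*(t - 2)*(t)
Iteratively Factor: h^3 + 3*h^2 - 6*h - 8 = (h + 4)*(h^2 - h - 2) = (h - 2)*(h + 4)*(h + 1)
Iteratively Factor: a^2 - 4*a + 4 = (a - 2)*(a - 2)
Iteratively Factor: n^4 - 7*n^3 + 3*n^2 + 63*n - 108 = (n - 4)*(n^3 - 3*n^2 - 9*n + 27) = (n - 4)*(n - 3)*(n^2 - 9) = (n - 4)*(n - 3)^2*(n + 3)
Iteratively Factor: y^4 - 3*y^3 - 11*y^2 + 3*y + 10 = (y - 5)*(y^3 + 2*y^2 - y - 2) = (y - 5)*(y + 2)*(y^2 - 1) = (y - 5)*(y + 1)*(y + 2)*(y - 1)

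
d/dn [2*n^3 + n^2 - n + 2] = 6*n^2 + 2*n - 1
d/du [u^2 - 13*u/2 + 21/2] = 2*u - 13/2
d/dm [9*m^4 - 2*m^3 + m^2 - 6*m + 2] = 36*m^3 - 6*m^2 + 2*m - 6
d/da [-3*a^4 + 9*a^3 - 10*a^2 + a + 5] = -12*a^3 + 27*a^2 - 20*a + 1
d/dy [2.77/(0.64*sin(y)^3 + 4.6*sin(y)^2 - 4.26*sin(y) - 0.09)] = (-5.3184*sin(y)^2 - 25.484*sin(y) + 11.8002)*cos(y)/(0.64*sin(y)^3 + 4.6*sin(y)^2 - 4.26*sin(y) - 0.09)^2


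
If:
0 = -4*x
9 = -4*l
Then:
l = -9/4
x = 0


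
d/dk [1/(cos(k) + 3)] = sin(k)/(cos(k) + 3)^2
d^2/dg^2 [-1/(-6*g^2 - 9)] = 4*(2*g^2 - 1)/(2*g^2 + 3)^3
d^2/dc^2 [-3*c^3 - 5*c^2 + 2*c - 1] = -18*c - 10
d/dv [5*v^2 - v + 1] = 10*v - 1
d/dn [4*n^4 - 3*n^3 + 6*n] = 16*n^3 - 9*n^2 + 6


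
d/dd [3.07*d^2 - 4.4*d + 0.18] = 6.14*d - 4.4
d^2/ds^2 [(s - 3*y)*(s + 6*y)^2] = 6*s + 18*y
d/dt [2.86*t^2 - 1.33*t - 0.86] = 5.72*t - 1.33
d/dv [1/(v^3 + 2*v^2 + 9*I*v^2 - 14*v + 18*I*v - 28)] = (-3*v^2 - 4*v - 18*I*v + 14 - 18*I)/(v^3 + 2*v^2 + 9*I*v^2 - 14*v + 18*I*v - 28)^2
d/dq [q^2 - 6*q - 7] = 2*q - 6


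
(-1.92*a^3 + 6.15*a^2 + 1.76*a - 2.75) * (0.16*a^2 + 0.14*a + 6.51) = -0.3072*a^5 + 0.7152*a^4 - 11.3566*a^3 + 39.8429*a^2 + 11.0726*a - 17.9025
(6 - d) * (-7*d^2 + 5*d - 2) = 7*d^3 - 47*d^2 + 32*d - 12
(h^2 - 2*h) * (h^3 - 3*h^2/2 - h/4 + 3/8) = h^5 - 7*h^4/2 + 11*h^3/4 + 7*h^2/8 - 3*h/4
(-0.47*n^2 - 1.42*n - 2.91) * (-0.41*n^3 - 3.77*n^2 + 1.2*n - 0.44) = 0.1927*n^5 + 2.3541*n^4 + 5.9825*n^3 + 9.4735*n^2 - 2.8672*n + 1.2804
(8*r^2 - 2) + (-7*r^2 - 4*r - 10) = r^2 - 4*r - 12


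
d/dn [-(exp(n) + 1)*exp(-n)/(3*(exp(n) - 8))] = (exp(2*n) + 2*exp(n) - 8)*exp(-n)/(3*(exp(2*n) - 16*exp(n) + 64))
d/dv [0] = 0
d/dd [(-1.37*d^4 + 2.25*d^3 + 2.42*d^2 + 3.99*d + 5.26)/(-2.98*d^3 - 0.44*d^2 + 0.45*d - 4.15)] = (4.0826*d^6 + 1.2056*d^5 + 4.3721*d^4 + 48.5474*d^3 + 21.8565*d^2 - 15.4572*d - 18.9255)/(8.8804*d^6 + 2.6224*d^5 - 2.4884*d^4 + 24.338*d^3 + 3.8545*d^2 - 3.735*d + 17.2225)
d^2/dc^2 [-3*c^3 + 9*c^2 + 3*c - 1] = 18 - 18*c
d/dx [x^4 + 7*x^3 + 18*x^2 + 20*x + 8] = 4*x^3 + 21*x^2 + 36*x + 20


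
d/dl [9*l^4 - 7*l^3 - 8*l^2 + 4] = l*(36*l^2 - 21*l - 16)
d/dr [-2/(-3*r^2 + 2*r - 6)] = 4*(1 - 3*r)/(3*r^2 - 2*r + 6)^2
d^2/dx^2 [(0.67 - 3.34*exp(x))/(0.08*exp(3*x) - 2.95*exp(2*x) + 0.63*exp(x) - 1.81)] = (-0.085504*exp(6*x) + 2.403312*exp(5*x) - 30.132326*exp(4*x) + 10.89563*exp(3*x) + 104.141139*exp(2*x) - 17.852539*exp(x) - 10.178173)*exp(x)/(0.000512*exp(9*x) - 0.05664*exp(8*x) + 2.100696*exp(7*x) - 26.599207*exp(6*x) + 19.105941*exp(5*x) - 51.314484*exp(4*x) + 21.219621*exp(3*x) - 31.148652*exp(2*x) + 6.191829*exp(x) - 5.929741)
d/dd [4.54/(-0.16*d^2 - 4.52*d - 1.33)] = (1.4528*d + 20.5208)/(0.16*d^2 + 4.52*d + 1.33)^2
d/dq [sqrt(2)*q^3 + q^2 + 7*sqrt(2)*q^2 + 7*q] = 3*sqrt(2)*q^2 + 2*q + 14*sqrt(2)*q + 7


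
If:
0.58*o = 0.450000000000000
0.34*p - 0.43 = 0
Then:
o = 0.78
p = 1.26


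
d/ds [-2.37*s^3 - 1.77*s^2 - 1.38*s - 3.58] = -7.11*s^2 - 3.54*s - 1.38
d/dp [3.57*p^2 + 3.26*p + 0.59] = 7.14*p + 3.26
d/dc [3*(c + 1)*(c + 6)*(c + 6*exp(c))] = 18*c^2*exp(c) + 9*c^2 + 162*c*exp(c) + 42*c + 234*exp(c) + 18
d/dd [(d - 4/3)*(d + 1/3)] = 2*d - 1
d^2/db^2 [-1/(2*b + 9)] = -8/(2*b + 9)^3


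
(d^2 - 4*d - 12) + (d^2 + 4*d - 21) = 2*d^2 - 33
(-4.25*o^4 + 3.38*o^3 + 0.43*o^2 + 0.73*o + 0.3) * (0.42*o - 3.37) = -1.785*o^5 + 15.7421*o^4 - 11.21*o^3 - 1.1425*o^2 - 2.3341*o - 1.011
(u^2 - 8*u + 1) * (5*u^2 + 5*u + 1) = 5*u^4 - 35*u^3 - 34*u^2 - 3*u + 1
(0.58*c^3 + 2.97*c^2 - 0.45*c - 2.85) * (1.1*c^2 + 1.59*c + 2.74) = 0.638*c^5 + 4.1892*c^4 + 5.8165*c^3 + 4.2873*c^2 - 5.7645*c - 7.809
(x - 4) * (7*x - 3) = 7*x^2 - 31*x + 12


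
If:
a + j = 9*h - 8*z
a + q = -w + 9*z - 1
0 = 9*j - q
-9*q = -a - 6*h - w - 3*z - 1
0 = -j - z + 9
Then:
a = 1206 - 160*z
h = 135 - 17*z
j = 9 - z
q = 81 - 9*z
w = 178*z - 1288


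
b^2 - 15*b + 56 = (b - 8)*(b - 7)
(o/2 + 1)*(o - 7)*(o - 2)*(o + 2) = o^4/2 - 5*o^3/2 - 9*o^2 + 10*o + 28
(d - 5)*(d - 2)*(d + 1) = d^3 - 6*d^2 + 3*d + 10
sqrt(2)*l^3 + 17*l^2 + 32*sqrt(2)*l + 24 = (l + 2*sqrt(2))*(l + 6*sqrt(2))*(sqrt(2)*l + 1)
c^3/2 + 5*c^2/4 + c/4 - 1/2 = (c/2 + 1)*(c - 1/2)*(c + 1)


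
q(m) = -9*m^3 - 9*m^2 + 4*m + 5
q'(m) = -27*m^2 - 18*m + 4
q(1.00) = -9.00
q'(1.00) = -41.00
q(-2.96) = 147.71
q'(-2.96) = -179.28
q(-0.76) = 0.71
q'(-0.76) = 2.08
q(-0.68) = 0.95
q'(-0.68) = 3.76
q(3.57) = -504.92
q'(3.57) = -404.37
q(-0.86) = 0.63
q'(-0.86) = -0.49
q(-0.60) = 1.30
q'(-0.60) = 5.08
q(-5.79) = 1427.06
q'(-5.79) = -796.93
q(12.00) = -16795.00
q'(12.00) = -4100.00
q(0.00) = 5.00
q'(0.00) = 4.00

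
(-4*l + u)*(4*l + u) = -16*l^2 + u^2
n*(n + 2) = n^2 + 2*n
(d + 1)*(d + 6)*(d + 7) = d^3 + 14*d^2 + 55*d + 42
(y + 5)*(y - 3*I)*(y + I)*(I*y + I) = I*y^4 + 2*y^3 + 6*I*y^3 + 12*y^2 + 8*I*y^2 + 10*y + 18*I*y + 15*I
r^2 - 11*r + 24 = (r - 8)*(r - 3)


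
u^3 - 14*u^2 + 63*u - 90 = (u - 6)*(u - 5)*(u - 3)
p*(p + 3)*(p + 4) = p^3 + 7*p^2 + 12*p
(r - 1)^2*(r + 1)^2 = r^4 - 2*r^2 + 1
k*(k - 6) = k^2 - 6*k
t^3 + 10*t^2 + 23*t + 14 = (t + 1)*(t + 2)*(t + 7)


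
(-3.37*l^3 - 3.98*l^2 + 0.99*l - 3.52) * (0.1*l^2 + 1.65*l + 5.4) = -0.337*l^5 - 5.9585*l^4 - 24.666*l^3 - 20.2105*l^2 - 0.462*l - 19.008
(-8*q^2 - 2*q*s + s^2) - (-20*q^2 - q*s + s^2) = 12*q^2 - q*s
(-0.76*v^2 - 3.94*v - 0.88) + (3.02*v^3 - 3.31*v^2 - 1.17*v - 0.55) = 3.02*v^3 - 4.07*v^2 - 5.11*v - 1.43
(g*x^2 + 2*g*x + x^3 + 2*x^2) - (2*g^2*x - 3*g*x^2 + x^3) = -2*g^2*x + 4*g*x^2 + 2*g*x + 2*x^2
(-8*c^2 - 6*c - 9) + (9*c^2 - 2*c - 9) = c^2 - 8*c - 18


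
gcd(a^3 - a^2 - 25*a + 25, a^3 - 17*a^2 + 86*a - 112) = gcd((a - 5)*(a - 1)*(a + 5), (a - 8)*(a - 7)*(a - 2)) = 1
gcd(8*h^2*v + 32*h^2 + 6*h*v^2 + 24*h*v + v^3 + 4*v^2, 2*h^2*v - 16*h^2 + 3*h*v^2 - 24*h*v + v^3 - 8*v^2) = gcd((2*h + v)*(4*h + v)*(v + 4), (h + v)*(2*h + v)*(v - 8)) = 2*h + v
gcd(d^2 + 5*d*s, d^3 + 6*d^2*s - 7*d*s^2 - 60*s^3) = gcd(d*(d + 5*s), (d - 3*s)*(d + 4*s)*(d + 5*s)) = d + 5*s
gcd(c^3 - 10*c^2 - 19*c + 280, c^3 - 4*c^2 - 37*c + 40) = c^2 - 3*c - 40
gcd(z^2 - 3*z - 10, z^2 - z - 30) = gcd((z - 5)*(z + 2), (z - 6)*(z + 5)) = 1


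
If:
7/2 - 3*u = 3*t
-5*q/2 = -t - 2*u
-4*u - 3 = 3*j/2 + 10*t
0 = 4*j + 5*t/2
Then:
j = 230/243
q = 374/243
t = -368/243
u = 1303/486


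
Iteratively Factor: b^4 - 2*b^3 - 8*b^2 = (b)*(b^3 - 2*b^2 - 8*b) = b*(b + 2)*(b^2 - 4*b) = b*(b - 4)*(b + 2)*(b)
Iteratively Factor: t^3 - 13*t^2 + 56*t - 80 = (t - 4)*(t^2 - 9*t + 20) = (t - 4)^2*(t - 5)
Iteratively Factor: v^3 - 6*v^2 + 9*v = (v)*(v^2 - 6*v + 9) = v*(v - 3)*(v - 3)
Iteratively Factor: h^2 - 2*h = (h - 2)*(h)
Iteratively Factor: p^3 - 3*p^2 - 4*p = (p - 4)*(p^2 + p) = (p - 4)*(p + 1)*(p)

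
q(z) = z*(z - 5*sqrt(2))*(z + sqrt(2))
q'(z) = z*(z - 5*sqrt(2)) + z*(z + sqrt(2)) + (z - 5*sqrt(2))*(z + sqrt(2)) = 3*z^2 - 8*sqrt(2)*z - 10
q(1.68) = -28.02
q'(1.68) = -20.54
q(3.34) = -59.25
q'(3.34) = -14.32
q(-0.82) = 3.84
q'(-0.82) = 1.29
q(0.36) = -4.29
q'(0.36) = -13.68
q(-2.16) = -14.87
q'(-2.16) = 28.43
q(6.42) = -32.75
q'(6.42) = 41.02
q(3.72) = -64.00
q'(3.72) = -10.57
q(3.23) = -57.62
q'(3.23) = -15.24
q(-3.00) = -47.91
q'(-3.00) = 50.94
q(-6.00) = -359.65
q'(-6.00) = 165.88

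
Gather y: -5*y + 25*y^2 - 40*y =25*y^2 - 45*y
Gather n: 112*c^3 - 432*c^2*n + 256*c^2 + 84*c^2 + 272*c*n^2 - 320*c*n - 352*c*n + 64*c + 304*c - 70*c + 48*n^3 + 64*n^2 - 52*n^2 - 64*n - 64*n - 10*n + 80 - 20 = 112*c^3 + 340*c^2 + 298*c + 48*n^3 + n^2*(272*c + 12) + n*(-432*c^2 - 672*c - 138) + 60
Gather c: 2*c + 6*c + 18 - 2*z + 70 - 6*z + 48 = 8*c - 8*z + 136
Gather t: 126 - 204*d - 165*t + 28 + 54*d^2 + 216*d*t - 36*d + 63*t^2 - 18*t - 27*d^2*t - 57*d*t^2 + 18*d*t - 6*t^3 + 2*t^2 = 54*d^2 - 240*d - 6*t^3 + t^2*(65 - 57*d) + t*(-27*d^2 + 234*d - 183) + 154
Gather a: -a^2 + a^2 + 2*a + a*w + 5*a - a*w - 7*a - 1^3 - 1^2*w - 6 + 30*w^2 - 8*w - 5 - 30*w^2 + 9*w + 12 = 0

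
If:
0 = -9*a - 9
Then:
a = -1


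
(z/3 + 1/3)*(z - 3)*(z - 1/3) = z^3/3 - 7*z^2/9 - 7*z/9 + 1/3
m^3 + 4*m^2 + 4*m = m*(m + 2)^2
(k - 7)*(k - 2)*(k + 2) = k^3 - 7*k^2 - 4*k + 28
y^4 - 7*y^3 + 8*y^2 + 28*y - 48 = (y - 4)*(y - 3)*(y - 2)*(y + 2)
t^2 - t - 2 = (t - 2)*(t + 1)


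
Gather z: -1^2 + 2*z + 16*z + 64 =18*z + 63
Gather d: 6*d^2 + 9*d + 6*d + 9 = 6*d^2 + 15*d + 9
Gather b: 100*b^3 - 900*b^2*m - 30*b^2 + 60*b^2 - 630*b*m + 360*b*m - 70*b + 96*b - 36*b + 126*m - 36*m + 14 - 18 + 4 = 100*b^3 + b^2*(30 - 900*m) + b*(-270*m - 10) + 90*m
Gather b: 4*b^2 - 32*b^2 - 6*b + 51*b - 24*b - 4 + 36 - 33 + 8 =-28*b^2 + 21*b + 7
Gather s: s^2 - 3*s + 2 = s^2 - 3*s + 2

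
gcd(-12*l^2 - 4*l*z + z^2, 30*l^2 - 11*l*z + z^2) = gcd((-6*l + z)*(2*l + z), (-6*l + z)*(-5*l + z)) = -6*l + z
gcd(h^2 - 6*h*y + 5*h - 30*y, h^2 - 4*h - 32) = 1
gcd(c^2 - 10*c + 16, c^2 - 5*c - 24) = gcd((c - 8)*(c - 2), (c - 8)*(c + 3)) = c - 8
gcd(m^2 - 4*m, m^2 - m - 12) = m - 4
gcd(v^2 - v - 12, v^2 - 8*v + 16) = v - 4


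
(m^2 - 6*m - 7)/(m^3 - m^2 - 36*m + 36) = (m^2 - 6*m - 7)/(m^3 - m^2 - 36*m + 36)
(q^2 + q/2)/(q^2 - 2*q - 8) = q*(2*q + 1)/(2*(q^2 - 2*q - 8))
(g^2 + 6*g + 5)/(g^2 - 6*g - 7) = (g + 5)/(g - 7)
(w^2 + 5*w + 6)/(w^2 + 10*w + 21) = (w + 2)/(w + 7)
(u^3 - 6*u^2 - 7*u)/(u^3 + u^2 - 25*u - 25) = u*(u - 7)/(u^2 - 25)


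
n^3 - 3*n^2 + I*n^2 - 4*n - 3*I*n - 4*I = (n - 4)*(n + 1)*(n + I)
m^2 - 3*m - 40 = (m - 8)*(m + 5)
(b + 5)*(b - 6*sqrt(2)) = b^2 - 6*sqrt(2)*b + 5*b - 30*sqrt(2)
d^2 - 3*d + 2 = (d - 2)*(d - 1)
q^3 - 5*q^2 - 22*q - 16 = (q - 8)*(q + 1)*(q + 2)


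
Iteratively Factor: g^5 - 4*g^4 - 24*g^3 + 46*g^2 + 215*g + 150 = (g - 5)*(g^4 + g^3 - 19*g^2 - 49*g - 30) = (g - 5)*(g + 1)*(g^3 - 19*g - 30) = (g - 5)*(g + 1)*(g + 3)*(g^2 - 3*g - 10) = (g - 5)*(g + 1)*(g + 2)*(g + 3)*(g - 5)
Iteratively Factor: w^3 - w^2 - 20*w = (w - 5)*(w^2 + 4*w) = (w - 5)*(w + 4)*(w)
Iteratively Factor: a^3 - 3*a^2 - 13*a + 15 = (a - 5)*(a^2 + 2*a - 3) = (a - 5)*(a + 3)*(a - 1)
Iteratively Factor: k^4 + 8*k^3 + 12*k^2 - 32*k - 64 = (k + 2)*(k^3 + 6*k^2 - 32) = (k + 2)*(k + 4)*(k^2 + 2*k - 8) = (k + 2)*(k + 4)^2*(k - 2)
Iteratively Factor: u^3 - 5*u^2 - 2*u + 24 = (u - 4)*(u^2 - u - 6) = (u - 4)*(u - 3)*(u + 2)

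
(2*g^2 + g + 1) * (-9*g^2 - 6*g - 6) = -18*g^4 - 21*g^3 - 27*g^2 - 12*g - 6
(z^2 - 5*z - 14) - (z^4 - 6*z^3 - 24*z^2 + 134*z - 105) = -z^4 + 6*z^3 + 25*z^2 - 139*z + 91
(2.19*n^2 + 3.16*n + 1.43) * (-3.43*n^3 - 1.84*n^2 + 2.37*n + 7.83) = -7.5117*n^5 - 14.8684*n^4 - 5.529*n^3 + 22.0057*n^2 + 28.1319*n + 11.1969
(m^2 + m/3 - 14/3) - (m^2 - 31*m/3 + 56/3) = 32*m/3 - 70/3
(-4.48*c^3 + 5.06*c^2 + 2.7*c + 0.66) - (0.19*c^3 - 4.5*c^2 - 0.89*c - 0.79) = -4.67*c^3 + 9.56*c^2 + 3.59*c + 1.45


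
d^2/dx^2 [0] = 0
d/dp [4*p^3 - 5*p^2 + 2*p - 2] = 12*p^2 - 10*p + 2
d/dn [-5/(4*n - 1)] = 20/(4*n - 1)^2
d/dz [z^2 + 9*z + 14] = 2*z + 9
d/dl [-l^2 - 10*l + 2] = -2*l - 10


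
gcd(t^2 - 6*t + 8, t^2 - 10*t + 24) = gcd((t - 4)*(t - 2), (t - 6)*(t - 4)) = t - 4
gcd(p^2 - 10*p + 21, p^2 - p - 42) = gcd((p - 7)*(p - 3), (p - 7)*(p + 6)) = p - 7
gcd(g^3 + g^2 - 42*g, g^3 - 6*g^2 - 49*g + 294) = g^2 + g - 42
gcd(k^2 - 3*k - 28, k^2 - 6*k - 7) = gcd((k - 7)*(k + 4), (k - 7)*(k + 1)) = k - 7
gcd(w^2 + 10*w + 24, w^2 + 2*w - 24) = w + 6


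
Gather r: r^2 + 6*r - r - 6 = r^2 + 5*r - 6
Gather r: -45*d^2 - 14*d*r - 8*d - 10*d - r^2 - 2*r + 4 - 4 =-45*d^2 - 18*d - r^2 + r*(-14*d - 2)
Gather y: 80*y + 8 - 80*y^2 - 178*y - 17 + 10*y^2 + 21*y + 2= -70*y^2 - 77*y - 7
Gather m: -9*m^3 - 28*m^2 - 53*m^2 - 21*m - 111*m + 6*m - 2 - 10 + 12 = -9*m^3 - 81*m^2 - 126*m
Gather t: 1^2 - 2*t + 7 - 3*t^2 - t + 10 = -3*t^2 - 3*t + 18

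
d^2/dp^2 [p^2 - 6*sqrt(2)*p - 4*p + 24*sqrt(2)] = 2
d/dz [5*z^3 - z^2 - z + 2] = 15*z^2 - 2*z - 1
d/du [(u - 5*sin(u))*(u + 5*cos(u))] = -5*sqrt(2)*u*sin(u + pi/4) + 2*u - 25*cos(2*u) + 5*sqrt(2)*cos(u + pi/4)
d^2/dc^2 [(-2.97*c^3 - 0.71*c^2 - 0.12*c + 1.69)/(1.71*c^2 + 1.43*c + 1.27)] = (-1.4210854715202e-14*c^5 + 1.4210854715202e-14*c^4 + 3.52373399999998*c^3 + 6.53891399999999*c^2 - 2.382912*c - 2.283038)/(5.000211*c^6 + 12.544389*c^5 + 21.631158*c^4 + 21.557393*c^3 + 16.065246*c^2 + 6.919341*c + 2.048383)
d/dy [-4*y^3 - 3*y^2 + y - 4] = -12*y^2 - 6*y + 1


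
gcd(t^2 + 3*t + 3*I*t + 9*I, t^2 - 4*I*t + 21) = t + 3*I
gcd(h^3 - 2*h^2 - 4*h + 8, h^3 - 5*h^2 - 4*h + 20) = h^2 - 4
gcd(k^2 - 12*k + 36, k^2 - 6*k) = k - 6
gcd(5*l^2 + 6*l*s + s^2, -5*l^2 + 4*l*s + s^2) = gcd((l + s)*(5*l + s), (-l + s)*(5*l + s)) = 5*l + s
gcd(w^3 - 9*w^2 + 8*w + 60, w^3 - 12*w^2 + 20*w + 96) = w^2 - 4*w - 12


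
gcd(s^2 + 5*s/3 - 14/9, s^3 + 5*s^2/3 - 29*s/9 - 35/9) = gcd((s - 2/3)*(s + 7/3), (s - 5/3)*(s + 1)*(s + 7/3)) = s + 7/3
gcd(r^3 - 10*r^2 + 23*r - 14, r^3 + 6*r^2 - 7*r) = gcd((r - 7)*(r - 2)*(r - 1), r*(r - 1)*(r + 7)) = r - 1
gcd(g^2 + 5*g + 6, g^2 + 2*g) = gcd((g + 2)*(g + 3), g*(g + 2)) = g + 2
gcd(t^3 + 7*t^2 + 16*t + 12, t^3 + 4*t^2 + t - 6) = t^2 + 5*t + 6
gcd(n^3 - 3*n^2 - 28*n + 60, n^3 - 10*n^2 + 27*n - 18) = n - 6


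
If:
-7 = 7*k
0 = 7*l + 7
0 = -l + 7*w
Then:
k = -1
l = -1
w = -1/7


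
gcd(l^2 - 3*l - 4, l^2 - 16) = l - 4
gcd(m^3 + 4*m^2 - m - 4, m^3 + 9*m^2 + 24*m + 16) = m^2 + 5*m + 4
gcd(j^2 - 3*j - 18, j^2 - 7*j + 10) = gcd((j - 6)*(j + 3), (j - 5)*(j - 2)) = 1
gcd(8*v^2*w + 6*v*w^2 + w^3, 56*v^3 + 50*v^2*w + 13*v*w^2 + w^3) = 8*v^2 + 6*v*w + w^2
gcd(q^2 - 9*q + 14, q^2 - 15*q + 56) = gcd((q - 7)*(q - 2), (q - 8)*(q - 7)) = q - 7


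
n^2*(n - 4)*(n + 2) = n^4 - 2*n^3 - 8*n^2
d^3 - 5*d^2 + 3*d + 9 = (d - 3)^2*(d + 1)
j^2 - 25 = (j - 5)*(j + 5)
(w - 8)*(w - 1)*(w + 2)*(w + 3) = w^4 - 4*w^3 - 31*w^2 - 14*w + 48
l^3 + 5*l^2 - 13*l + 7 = (l - 1)^2*(l + 7)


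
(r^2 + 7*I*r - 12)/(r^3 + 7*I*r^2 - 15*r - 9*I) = (r + 4*I)/(r^2 + 4*I*r - 3)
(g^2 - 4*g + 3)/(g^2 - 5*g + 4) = (g - 3)/(g - 4)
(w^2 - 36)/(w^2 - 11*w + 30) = (w + 6)/(w - 5)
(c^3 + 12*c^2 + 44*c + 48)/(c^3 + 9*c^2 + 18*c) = (c^2 + 6*c + 8)/(c*(c + 3))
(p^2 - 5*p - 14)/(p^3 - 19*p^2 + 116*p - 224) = (p + 2)/(p^2 - 12*p + 32)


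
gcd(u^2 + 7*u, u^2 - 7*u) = u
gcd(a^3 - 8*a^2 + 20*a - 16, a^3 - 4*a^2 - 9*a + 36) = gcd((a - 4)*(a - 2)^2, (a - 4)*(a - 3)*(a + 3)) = a - 4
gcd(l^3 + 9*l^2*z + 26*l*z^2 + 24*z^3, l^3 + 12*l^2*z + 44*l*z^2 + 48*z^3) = l^2 + 6*l*z + 8*z^2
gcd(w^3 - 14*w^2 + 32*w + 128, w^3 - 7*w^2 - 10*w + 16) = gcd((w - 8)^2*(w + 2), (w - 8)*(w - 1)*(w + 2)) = w^2 - 6*w - 16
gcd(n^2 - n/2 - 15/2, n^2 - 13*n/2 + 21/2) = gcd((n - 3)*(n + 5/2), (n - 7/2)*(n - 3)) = n - 3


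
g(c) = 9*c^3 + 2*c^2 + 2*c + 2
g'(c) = 27*c^2 + 4*c + 2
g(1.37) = 31.64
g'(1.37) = 58.16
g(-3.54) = -379.27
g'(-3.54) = 326.19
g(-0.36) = 1.12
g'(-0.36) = 4.06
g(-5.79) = -1689.47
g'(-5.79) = 883.99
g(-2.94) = -215.30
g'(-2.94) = 223.62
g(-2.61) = -149.61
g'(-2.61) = 175.49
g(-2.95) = -217.55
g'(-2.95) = 225.17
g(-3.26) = -295.08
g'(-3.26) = 275.91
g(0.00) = 2.00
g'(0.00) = 2.00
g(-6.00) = -1882.00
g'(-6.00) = 950.00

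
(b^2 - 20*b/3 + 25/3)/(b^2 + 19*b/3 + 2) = (3*b^2 - 20*b + 25)/(3*b^2 + 19*b + 6)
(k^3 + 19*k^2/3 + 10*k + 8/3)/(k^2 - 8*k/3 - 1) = (k^2 + 6*k + 8)/(k - 3)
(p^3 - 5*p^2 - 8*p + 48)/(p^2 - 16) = (p^2 - p - 12)/(p + 4)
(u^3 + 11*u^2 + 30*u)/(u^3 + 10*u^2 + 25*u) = (u + 6)/(u + 5)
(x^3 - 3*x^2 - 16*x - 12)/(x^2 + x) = x - 4 - 12/x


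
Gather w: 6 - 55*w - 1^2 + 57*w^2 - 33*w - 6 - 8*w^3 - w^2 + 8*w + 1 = -8*w^3 + 56*w^2 - 80*w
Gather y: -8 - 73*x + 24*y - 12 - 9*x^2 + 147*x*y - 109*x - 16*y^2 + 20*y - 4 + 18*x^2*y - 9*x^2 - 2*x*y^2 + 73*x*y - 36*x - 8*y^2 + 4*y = -18*x^2 - 218*x + y^2*(-2*x - 24) + y*(18*x^2 + 220*x + 48) - 24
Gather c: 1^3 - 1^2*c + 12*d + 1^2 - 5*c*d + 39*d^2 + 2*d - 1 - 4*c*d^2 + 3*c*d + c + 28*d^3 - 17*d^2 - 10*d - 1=c*(-4*d^2 - 2*d) + 28*d^3 + 22*d^2 + 4*d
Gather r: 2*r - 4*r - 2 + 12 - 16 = -2*r - 6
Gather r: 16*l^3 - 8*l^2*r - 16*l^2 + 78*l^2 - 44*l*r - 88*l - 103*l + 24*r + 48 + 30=16*l^3 + 62*l^2 - 191*l + r*(-8*l^2 - 44*l + 24) + 78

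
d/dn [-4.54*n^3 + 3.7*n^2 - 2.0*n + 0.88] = -13.62*n^2 + 7.4*n - 2.0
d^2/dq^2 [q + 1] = 0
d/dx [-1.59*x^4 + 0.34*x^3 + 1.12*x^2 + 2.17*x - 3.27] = -6.36*x^3 + 1.02*x^2 + 2.24*x + 2.17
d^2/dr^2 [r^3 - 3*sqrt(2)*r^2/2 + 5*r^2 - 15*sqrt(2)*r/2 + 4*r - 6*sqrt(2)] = 6*r - 3*sqrt(2) + 10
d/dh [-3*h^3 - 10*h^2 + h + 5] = -9*h^2 - 20*h + 1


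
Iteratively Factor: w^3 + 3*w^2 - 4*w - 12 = (w + 3)*(w^2 - 4) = (w + 2)*(w + 3)*(w - 2)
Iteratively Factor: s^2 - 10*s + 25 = (s - 5)*(s - 5)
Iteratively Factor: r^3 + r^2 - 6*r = (r + 3)*(r^2 - 2*r) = (r - 2)*(r + 3)*(r)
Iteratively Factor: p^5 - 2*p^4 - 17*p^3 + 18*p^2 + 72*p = (p + 3)*(p^4 - 5*p^3 - 2*p^2 + 24*p) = (p + 2)*(p + 3)*(p^3 - 7*p^2 + 12*p) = (p - 4)*(p + 2)*(p + 3)*(p^2 - 3*p) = (p - 4)*(p - 3)*(p + 2)*(p + 3)*(p)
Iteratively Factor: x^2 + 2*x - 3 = (x + 3)*(x - 1)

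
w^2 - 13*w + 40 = (w - 8)*(w - 5)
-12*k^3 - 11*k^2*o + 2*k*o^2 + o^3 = (-3*k + o)*(k + o)*(4*k + o)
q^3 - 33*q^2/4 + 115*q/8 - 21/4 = (q - 6)*(q - 7/4)*(q - 1/2)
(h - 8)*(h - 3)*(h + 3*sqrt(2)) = h^3 - 11*h^2 + 3*sqrt(2)*h^2 - 33*sqrt(2)*h + 24*h + 72*sqrt(2)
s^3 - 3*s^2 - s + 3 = (s - 3)*(s - 1)*(s + 1)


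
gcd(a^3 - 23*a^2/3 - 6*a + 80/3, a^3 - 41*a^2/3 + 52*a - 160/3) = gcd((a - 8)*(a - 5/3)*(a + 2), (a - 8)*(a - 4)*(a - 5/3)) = a^2 - 29*a/3 + 40/3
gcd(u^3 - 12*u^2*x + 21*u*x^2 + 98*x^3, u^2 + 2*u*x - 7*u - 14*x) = u + 2*x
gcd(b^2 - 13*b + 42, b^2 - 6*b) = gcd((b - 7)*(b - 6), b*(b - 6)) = b - 6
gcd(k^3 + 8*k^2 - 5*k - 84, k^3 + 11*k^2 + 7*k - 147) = k^2 + 4*k - 21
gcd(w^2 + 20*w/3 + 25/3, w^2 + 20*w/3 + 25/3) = w^2 + 20*w/3 + 25/3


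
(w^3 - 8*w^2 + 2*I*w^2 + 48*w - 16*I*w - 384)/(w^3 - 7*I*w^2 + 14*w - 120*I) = (w^2 + 8*w*(-1 + I) - 64*I)/(w^2 - I*w + 20)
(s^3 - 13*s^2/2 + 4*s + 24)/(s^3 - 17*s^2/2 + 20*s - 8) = (2*s + 3)/(2*s - 1)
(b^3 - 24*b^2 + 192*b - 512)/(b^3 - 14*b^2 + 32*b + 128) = (b - 8)/(b + 2)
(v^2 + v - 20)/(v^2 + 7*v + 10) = (v - 4)/(v + 2)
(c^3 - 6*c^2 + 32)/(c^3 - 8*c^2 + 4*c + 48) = (c - 4)/(c - 6)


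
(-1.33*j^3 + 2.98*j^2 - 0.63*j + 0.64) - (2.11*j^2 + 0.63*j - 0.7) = -1.33*j^3 + 0.87*j^2 - 1.26*j + 1.34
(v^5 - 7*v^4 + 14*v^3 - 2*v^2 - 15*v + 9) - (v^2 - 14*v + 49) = v^5 - 7*v^4 + 14*v^3 - 3*v^2 - v - 40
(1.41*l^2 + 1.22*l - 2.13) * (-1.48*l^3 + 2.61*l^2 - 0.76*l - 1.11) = -2.0868*l^5 + 1.8745*l^4 + 5.265*l^3 - 8.0516*l^2 + 0.2646*l + 2.3643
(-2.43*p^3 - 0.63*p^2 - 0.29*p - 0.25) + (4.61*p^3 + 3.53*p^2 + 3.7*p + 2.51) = 2.18*p^3 + 2.9*p^2 + 3.41*p + 2.26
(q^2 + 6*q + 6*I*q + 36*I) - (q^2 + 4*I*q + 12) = 6*q + 2*I*q - 12 + 36*I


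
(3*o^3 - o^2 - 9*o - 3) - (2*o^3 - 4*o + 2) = o^3 - o^2 - 5*o - 5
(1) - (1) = 0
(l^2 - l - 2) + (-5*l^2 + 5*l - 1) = -4*l^2 + 4*l - 3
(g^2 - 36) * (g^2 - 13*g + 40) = g^4 - 13*g^3 + 4*g^2 + 468*g - 1440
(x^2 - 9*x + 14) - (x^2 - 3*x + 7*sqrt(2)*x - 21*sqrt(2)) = -7*sqrt(2)*x - 6*x + 14 + 21*sqrt(2)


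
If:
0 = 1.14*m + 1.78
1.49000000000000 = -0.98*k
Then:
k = -1.52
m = -1.56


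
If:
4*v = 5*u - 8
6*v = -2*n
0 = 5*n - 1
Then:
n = 1/5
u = 116/75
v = -1/15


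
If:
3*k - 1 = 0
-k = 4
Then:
No Solution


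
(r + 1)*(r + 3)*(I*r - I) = I*r^3 + 3*I*r^2 - I*r - 3*I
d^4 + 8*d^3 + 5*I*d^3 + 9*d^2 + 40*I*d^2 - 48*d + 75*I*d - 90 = (d + 3)*(d + 5)*(d + 2*I)*(d + 3*I)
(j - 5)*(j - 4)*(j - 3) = j^3 - 12*j^2 + 47*j - 60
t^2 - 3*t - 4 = (t - 4)*(t + 1)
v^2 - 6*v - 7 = (v - 7)*(v + 1)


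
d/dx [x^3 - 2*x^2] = x*(3*x - 4)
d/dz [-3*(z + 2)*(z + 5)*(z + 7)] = -9*z^2 - 84*z - 177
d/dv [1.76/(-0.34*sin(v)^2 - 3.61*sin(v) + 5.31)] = (1.1968*sin(v) + 6.3536)*cos(v)/(0.34*sin(v)^2 + 3.61*sin(v) - 5.31)^2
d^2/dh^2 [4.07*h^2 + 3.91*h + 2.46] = 8.14000000000000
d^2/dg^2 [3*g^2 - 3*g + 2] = 6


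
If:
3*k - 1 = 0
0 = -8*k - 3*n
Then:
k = 1/3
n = -8/9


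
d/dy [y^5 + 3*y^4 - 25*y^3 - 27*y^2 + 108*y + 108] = 5*y^4 + 12*y^3 - 75*y^2 - 54*y + 108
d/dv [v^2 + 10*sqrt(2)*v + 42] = 2*v + 10*sqrt(2)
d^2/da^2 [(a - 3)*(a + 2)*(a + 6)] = 6*a + 10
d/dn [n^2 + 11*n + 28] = 2*n + 11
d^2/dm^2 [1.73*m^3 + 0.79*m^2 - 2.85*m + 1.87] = 10.38*m + 1.58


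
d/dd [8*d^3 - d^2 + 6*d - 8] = 24*d^2 - 2*d + 6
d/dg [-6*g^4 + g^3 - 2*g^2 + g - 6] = -24*g^3 + 3*g^2 - 4*g + 1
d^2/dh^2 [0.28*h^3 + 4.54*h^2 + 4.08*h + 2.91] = 1.68*h + 9.08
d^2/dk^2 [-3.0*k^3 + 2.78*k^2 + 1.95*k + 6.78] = 5.56 - 18.0*k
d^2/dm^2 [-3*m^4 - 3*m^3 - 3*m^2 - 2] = -36*m^2 - 18*m - 6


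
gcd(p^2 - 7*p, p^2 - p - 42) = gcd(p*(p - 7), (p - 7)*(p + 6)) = p - 7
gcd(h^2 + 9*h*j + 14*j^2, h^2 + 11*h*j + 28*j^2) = h + 7*j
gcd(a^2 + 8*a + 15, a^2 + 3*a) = a + 3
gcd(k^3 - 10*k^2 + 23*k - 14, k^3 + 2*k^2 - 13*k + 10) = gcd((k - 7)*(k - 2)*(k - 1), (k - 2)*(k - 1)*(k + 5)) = k^2 - 3*k + 2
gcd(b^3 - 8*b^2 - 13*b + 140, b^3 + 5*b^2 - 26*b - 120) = b^2 - b - 20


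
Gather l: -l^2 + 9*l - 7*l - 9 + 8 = -l^2 + 2*l - 1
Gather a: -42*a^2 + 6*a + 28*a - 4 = -42*a^2 + 34*a - 4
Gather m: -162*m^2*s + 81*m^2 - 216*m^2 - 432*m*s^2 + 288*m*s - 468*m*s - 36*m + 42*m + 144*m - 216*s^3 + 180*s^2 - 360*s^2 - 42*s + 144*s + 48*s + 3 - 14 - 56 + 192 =m^2*(-162*s - 135) + m*(-432*s^2 - 180*s + 150) - 216*s^3 - 180*s^2 + 150*s + 125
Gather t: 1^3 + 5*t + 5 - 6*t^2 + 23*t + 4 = -6*t^2 + 28*t + 10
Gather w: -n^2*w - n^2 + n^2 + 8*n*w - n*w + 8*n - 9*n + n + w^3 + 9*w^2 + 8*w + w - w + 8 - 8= w^3 + 9*w^2 + w*(-n^2 + 7*n + 8)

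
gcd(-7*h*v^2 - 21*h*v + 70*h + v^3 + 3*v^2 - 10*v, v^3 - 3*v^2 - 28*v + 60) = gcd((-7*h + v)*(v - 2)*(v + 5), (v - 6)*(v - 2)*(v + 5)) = v^2 + 3*v - 10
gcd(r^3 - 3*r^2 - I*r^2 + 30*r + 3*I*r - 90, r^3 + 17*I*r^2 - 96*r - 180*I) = r + 5*I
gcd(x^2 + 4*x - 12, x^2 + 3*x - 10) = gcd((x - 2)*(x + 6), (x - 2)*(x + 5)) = x - 2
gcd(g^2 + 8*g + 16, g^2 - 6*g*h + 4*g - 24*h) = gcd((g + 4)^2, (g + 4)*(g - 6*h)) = g + 4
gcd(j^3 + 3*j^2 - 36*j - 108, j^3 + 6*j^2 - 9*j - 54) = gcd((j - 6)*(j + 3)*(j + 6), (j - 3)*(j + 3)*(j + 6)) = j^2 + 9*j + 18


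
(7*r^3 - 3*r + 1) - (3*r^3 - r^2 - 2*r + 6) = 4*r^3 + r^2 - r - 5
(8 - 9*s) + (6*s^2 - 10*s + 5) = 6*s^2 - 19*s + 13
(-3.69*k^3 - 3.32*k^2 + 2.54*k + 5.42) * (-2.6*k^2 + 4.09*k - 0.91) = 9.594*k^5 - 6.4601*k^4 - 16.8249*k^3 - 0.6822*k^2 + 19.8564*k - 4.9322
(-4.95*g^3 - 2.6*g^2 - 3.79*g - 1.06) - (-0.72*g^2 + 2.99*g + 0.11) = -4.95*g^3 - 1.88*g^2 - 6.78*g - 1.17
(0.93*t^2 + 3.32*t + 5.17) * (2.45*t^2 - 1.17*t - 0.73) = 2.2785*t^4 + 7.0459*t^3 + 8.1032*t^2 - 8.4725*t - 3.7741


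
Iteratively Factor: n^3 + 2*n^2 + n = (n)*(n^2 + 2*n + 1) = n*(n + 1)*(n + 1)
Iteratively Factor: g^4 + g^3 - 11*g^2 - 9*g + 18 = (g - 1)*(g^3 + 2*g^2 - 9*g - 18) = (g - 1)*(g + 3)*(g^2 - g - 6) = (g - 3)*(g - 1)*(g + 3)*(g + 2)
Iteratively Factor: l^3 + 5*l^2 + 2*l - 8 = (l - 1)*(l^2 + 6*l + 8) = (l - 1)*(l + 4)*(l + 2)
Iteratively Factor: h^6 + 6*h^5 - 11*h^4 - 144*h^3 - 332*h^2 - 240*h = (h)*(h^5 + 6*h^4 - 11*h^3 - 144*h^2 - 332*h - 240) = h*(h + 3)*(h^4 + 3*h^3 - 20*h^2 - 84*h - 80) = h*(h + 2)*(h + 3)*(h^3 + h^2 - 22*h - 40) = h*(h + 2)*(h + 3)*(h + 4)*(h^2 - 3*h - 10) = h*(h - 5)*(h + 2)*(h + 3)*(h + 4)*(h + 2)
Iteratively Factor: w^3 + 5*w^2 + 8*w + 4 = (w + 2)*(w^2 + 3*w + 2) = (w + 2)^2*(w + 1)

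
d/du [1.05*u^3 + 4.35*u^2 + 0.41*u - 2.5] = 3.15*u^2 + 8.7*u + 0.41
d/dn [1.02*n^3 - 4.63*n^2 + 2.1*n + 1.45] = 3.06*n^2 - 9.26*n + 2.1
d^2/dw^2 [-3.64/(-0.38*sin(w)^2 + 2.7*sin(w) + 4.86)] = (2.102464*sin(w)^4 - 11.20392*sin(w)^3 + 50.271312*sin(w)^2 - 25.35624*sin(w) - 66.515904)/(-0.38*sin(w)^2 + 2.7*sin(w) + 4.86)^3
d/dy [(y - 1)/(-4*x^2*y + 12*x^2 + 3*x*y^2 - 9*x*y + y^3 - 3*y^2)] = (-4*x^2*y + 12*x^2 + 3*x*y^2 - 9*x*y + y^3 - 3*y^2 + (y - 1)*(4*x^2 - 6*x*y + 9*x - 3*y^2 + 6*y))/(4*x^2*y - 12*x^2 - 3*x*y^2 + 9*x*y - y^3 + 3*y^2)^2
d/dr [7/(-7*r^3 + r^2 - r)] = 7*(21*r^2 - 2*r + 1)/(r^2*(7*r^2 - r + 1)^2)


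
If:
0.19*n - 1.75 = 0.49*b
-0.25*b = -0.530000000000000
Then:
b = 2.12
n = 14.68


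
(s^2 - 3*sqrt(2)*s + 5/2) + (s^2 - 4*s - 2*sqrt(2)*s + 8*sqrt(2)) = 2*s^2 - 5*sqrt(2)*s - 4*s + 5/2 + 8*sqrt(2)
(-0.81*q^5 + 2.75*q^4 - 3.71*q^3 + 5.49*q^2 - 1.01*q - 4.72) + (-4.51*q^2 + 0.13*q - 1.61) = -0.81*q^5 + 2.75*q^4 - 3.71*q^3 + 0.98*q^2 - 0.88*q - 6.33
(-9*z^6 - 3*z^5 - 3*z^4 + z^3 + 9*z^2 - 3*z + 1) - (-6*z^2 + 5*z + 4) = -9*z^6 - 3*z^5 - 3*z^4 + z^3 + 15*z^2 - 8*z - 3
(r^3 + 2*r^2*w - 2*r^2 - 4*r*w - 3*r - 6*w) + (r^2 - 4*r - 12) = r^3 + 2*r^2*w - r^2 - 4*r*w - 7*r - 6*w - 12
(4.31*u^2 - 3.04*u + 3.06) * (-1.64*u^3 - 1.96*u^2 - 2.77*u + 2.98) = -7.0684*u^5 - 3.462*u^4 - 10.9987*u^3 + 15.267*u^2 - 17.5354*u + 9.1188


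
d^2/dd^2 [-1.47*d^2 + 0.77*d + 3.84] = -2.94000000000000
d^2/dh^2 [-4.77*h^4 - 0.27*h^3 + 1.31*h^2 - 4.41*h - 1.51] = -57.24*h^2 - 1.62*h + 2.62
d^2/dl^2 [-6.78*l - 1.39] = 0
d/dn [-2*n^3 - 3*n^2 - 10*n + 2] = -6*n^2 - 6*n - 10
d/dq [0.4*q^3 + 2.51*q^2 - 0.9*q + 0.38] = 1.2*q^2 + 5.02*q - 0.9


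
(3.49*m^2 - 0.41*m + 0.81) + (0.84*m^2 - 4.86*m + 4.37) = 4.33*m^2 - 5.27*m + 5.18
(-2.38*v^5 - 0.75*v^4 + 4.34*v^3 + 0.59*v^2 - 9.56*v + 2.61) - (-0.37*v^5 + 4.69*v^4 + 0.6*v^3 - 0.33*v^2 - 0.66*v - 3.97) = -2.01*v^5 - 5.44*v^4 + 3.74*v^3 + 0.92*v^2 - 8.9*v + 6.58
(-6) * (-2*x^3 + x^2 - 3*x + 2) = 12*x^3 - 6*x^2 + 18*x - 12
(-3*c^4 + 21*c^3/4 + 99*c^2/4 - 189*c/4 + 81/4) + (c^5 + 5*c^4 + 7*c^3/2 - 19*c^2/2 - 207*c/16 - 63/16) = c^5 + 2*c^4 + 35*c^3/4 + 61*c^2/4 - 963*c/16 + 261/16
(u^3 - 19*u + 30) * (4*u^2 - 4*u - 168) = 4*u^5 - 4*u^4 - 244*u^3 + 196*u^2 + 3072*u - 5040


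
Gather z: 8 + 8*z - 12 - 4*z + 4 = 4*z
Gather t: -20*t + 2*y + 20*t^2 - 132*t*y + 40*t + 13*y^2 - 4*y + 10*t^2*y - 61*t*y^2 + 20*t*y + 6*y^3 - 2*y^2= t^2*(10*y + 20) + t*(-61*y^2 - 112*y + 20) + 6*y^3 + 11*y^2 - 2*y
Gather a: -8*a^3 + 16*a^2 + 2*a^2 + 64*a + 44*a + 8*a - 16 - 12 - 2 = -8*a^3 + 18*a^2 + 116*a - 30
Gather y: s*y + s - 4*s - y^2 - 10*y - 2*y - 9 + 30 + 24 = -3*s - y^2 + y*(s - 12) + 45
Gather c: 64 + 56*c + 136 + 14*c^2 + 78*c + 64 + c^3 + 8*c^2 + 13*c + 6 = c^3 + 22*c^2 + 147*c + 270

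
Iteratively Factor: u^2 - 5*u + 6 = (u - 2)*(u - 3)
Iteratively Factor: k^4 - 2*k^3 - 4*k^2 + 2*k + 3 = (k + 1)*(k^3 - 3*k^2 - k + 3) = (k + 1)^2*(k^2 - 4*k + 3) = (k - 1)*(k + 1)^2*(k - 3)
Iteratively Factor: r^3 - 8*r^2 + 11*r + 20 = (r - 4)*(r^2 - 4*r - 5) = (r - 5)*(r - 4)*(r + 1)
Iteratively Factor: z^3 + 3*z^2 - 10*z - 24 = (z + 4)*(z^2 - z - 6) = (z - 3)*(z + 4)*(z + 2)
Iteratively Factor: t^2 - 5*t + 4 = (t - 4)*(t - 1)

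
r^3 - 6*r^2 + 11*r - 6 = (r - 3)*(r - 2)*(r - 1)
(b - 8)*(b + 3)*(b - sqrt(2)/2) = b^3 - 5*b^2 - sqrt(2)*b^2/2 - 24*b + 5*sqrt(2)*b/2 + 12*sqrt(2)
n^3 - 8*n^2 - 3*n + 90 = (n - 6)*(n - 5)*(n + 3)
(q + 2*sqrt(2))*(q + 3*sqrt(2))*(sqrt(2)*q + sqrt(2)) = sqrt(2)*q^3 + sqrt(2)*q^2 + 10*q^2 + 10*q + 12*sqrt(2)*q + 12*sqrt(2)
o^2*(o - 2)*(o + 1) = o^4 - o^3 - 2*o^2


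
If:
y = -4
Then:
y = -4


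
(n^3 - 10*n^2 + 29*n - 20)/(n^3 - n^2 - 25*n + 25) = (n - 4)/(n + 5)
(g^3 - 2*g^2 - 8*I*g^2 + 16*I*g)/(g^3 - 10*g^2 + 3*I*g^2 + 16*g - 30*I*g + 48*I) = g*(g - 8*I)/(g^2 + g*(-8 + 3*I) - 24*I)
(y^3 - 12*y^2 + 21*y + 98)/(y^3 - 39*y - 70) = (y - 7)/(y + 5)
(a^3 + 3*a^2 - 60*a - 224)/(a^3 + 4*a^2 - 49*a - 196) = (a - 8)/(a - 7)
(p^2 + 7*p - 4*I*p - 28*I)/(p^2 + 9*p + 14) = (p - 4*I)/(p + 2)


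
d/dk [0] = 0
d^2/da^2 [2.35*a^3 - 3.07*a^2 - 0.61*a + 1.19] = 14.1*a - 6.14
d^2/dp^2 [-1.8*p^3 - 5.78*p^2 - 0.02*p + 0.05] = -10.8*p - 11.56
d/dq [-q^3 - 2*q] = -3*q^2 - 2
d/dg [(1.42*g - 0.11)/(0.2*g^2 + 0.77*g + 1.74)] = (-0.284*g^2 + 0.044*g + 2.5555)/(0.04*g^4 + 0.308*g^3 + 1.2889*g^2 + 2.6796*g + 3.0276)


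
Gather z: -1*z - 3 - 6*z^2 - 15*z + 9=-6*z^2 - 16*z + 6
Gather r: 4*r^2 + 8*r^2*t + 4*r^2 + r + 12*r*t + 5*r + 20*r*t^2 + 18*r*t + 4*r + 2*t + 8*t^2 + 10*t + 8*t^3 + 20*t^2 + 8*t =r^2*(8*t + 8) + r*(20*t^2 + 30*t + 10) + 8*t^3 + 28*t^2 + 20*t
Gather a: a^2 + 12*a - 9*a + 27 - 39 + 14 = a^2 + 3*a + 2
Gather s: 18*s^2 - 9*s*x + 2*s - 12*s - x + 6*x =18*s^2 + s*(-9*x - 10) + 5*x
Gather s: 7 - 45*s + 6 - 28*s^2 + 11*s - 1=-28*s^2 - 34*s + 12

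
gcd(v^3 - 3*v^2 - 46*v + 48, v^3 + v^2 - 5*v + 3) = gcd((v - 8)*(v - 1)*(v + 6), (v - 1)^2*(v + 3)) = v - 1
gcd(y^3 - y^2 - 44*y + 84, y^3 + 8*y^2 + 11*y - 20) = 1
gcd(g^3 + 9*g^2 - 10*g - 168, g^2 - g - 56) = g + 7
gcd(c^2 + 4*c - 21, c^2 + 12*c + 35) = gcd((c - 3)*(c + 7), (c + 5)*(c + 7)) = c + 7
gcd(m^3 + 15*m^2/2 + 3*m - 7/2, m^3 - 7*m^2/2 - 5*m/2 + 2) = m^2 + m/2 - 1/2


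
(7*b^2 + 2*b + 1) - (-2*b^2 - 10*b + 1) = 9*b^2 + 12*b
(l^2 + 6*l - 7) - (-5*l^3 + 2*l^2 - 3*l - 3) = 5*l^3 - l^2 + 9*l - 4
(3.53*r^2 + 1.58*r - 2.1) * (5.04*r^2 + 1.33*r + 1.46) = 17.7912*r^4 + 12.6581*r^3 - 3.3288*r^2 - 0.4862*r - 3.066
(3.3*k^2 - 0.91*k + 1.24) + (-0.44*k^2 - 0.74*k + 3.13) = 2.86*k^2 - 1.65*k + 4.37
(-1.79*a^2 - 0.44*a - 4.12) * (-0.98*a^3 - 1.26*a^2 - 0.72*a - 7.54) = 1.7542*a^5 + 2.6866*a^4 + 5.8808*a^3 + 19.0046*a^2 + 6.284*a + 31.0648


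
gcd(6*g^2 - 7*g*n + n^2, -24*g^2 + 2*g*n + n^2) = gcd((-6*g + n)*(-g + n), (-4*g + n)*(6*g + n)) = 1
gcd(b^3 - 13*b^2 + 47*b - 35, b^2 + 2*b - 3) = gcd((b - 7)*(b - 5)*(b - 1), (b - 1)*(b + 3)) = b - 1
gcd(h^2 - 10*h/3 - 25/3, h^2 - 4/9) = 1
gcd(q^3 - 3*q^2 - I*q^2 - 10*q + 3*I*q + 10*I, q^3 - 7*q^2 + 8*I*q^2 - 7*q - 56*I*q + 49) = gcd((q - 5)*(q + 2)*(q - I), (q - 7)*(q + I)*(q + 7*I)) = 1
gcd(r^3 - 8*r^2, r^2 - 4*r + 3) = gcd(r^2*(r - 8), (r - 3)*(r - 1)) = 1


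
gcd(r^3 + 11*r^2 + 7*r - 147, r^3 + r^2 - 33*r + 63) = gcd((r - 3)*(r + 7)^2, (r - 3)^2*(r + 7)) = r^2 + 4*r - 21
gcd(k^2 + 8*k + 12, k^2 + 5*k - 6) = k + 6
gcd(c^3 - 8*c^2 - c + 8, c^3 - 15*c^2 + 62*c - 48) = c^2 - 9*c + 8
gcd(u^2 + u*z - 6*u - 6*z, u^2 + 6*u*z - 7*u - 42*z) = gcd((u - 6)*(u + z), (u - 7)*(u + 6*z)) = 1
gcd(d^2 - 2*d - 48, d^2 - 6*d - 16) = d - 8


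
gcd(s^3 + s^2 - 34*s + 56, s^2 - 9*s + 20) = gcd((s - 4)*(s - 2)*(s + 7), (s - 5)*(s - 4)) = s - 4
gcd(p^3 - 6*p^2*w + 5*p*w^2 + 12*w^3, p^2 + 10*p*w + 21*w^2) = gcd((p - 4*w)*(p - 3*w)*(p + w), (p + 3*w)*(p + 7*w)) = 1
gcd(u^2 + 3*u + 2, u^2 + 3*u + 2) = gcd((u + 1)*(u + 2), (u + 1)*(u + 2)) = u^2 + 3*u + 2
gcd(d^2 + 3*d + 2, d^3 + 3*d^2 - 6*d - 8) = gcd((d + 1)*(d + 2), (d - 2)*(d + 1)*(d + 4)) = d + 1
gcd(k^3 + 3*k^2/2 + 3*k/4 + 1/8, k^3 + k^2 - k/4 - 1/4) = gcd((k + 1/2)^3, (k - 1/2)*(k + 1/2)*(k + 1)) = k + 1/2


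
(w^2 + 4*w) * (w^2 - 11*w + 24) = w^4 - 7*w^3 - 20*w^2 + 96*w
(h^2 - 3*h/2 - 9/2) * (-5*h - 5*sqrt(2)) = -5*h^3 - 5*sqrt(2)*h^2 + 15*h^2/2 + 15*sqrt(2)*h/2 + 45*h/2 + 45*sqrt(2)/2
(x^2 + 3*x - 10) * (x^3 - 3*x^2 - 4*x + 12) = x^5 - 23*x^3 + 30*x^2 + 76*x - 120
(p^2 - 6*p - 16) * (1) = p^2 - 6*p - 16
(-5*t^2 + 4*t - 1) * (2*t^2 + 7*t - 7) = -10*t^4 - 27*t^3 + 61*t^2 - 35*t + 7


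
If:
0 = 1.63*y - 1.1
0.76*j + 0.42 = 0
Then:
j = -0.55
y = 0.67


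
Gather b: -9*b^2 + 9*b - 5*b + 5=-9*b^2 + 4*b + 5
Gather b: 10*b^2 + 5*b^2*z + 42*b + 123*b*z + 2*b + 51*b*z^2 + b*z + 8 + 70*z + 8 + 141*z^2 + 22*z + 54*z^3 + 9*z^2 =b^2*(5*z + 10) + b*(51*z^2 + 124*z + 44) + 54*z^3 + 150*z^2 + 92*z + 16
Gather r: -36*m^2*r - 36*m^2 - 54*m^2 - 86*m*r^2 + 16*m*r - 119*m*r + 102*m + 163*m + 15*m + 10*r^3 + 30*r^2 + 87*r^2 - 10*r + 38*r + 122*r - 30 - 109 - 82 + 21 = -90*m^2 + 280*m + 10*r^3 + r^2*(117 - 86*m) + r*(-36*m^2 - 103*m + 150) - 200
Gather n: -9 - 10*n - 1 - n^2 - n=-n^2 - 11*n - 10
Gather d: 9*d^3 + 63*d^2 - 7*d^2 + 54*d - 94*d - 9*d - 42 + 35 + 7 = 9*d^3 + 56*d^2 - 49*d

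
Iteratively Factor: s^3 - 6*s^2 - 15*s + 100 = (s + 4)*(s^2 - 10*s + 25) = (s - 5)*(s + 4)*(s - 5)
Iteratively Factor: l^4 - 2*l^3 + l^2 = (l - 1)*(l^3 - l^2) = l*(l - 1)*(l^2 - l) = l^2*(l - 1)*(l - 1)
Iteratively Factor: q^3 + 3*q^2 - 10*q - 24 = (q - 3)*(q^2 + 6*q + 8) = (q - 3)*(q + 2)*(q + 4)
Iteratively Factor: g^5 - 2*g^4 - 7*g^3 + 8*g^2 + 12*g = (g)*(g^4 - 2*g^3 - 7*g^2 + 8*g + 12) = g*(g - 2)*(g^3 - 7*g - 6) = g*(g - 2)*(g + 1)*(g^2 - g - 6) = g*(g - 3)*(g - 2)*(g + 1)*(g + 2)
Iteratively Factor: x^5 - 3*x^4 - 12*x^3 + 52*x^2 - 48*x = (x)*(x^4 - 3*x^3 - 12*x^2 + 52*x - 48) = x*(x - 3)*(x^3 - 12*x + 16) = x*(x - 3)*(x + 4)*(x^2 - 4*x + 4) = x*(x - 3)*(x - 2)*(x + 4)*(x - 2)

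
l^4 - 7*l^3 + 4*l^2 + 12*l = l*(l - 6)*(l - 2)*(l + 1)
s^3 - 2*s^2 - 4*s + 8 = (s - 2)^2*(s + 2)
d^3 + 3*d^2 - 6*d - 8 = (d - 2)*(d + 1)*(d + 4)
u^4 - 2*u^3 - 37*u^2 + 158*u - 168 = (u - 4)*(u - 3)*(u - 2)*(u + 7)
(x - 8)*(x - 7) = x^2 - 15*x + 56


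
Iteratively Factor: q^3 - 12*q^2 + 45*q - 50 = (q - 2)*(q^2 - 10*q + 25) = (q - 5)*(q - 2)*(q - 5)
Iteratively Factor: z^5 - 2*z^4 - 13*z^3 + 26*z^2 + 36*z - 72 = (z - 2)*(z^4 - 13*z^2 + 36) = (z - 2)^2*(z^3 + 2*z^2 - 9*z - 18) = (z - 3)*(z - 2)^2*(z^2 + 5*z + 6) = (z - 3)*(z - 2)^2*(z + 3)*(z + 2)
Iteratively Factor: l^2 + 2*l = (l)*(l + 2)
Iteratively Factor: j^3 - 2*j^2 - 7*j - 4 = (j + 1)*(j^2 - 3*j - 4) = (j - 4)*(j + 1)*(j + 1)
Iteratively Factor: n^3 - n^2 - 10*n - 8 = (n + 1)*(n^2 - 2*n - 8) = (n - 4)*(n + 1)*(n + 2)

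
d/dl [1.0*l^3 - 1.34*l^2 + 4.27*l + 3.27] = 3.0*l^2 - 2.68*l + 4.27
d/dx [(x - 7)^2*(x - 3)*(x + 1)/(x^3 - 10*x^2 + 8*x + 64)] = (x^6 - 20*x^5 + 110*x^4 + 112*x^3 - 2599*x^2 + 6532*x - 2408)/(x^6 - 20*x^5 + 116*x^4 - 32*x^3 - 1216*x^2 + 1024*x + 4096)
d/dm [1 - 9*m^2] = -18*m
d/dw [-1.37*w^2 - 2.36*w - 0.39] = -2.74*w - 2.36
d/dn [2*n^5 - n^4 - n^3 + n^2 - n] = 10*n^4 - 4*n^3 - 3*n^2 + 2*n - 1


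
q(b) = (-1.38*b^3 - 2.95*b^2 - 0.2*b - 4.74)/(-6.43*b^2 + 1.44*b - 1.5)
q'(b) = (12.86*b - 1.44)*(-1.38*b^3 - 2.95*b^2 - 0.2*b - 4.74)/(-6.43*b^2 + 1.44*b - 1.5)^2 + (-4.14*b^2 - 5.9*b - 0.2)/(-6.43*b^2 + 1.44*b - 1.5)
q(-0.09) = 2.82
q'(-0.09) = 4.18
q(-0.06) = 2.94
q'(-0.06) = 3.96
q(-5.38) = -0.64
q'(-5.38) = 0.22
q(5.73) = 1.77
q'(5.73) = 0.20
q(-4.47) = -0.44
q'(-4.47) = 0.22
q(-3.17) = -0.14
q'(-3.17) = 0.24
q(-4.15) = -0.37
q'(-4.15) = 0.23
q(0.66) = 1.96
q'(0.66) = -2.35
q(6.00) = 1.83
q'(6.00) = 0.21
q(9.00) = 2.46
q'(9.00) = 0.21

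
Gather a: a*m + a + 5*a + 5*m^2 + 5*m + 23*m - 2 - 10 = a*(m + 6) + 5*m^2 + 28*m - 12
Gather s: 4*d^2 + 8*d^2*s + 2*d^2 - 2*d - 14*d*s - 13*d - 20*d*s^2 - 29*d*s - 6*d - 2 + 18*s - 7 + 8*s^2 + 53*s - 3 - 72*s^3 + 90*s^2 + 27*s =6*d^2 - 21*d - 72*s^3 + s^2*(98 - 20*d) + s*(8*d^2 - 43*d + 98) - 12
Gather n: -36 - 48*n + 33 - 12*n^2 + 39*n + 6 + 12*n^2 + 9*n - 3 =0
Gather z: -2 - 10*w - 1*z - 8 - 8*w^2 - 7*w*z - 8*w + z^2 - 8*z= -8*w^2 - 18*w + z^2 + z*(-7*w - 9) - 10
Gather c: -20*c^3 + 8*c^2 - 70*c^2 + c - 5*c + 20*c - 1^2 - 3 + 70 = -20*c^3 - 62*c^2 + 16*c + 66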